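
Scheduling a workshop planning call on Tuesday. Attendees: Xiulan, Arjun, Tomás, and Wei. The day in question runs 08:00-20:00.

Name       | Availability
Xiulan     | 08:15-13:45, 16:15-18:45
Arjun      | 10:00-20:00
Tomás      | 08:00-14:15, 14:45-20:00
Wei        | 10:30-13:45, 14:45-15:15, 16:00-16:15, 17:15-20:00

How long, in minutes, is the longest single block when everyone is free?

195

Xiulan ∩ Arjun: 10:00-13:45, 16:15-18:45.
Xiulan ∩ Arjun ∩ Tomás: 10:00-13:45, 16:15-18:45.
Xiulan ∩ Arjun ∩ Tomás ∩ Wei: 10:30-13:45, 17:15-18:45.
So the common availability across everyone is 10:30-13:45, 17:15-18:45.
The longest is 10:30-13:45 at 195 minutes.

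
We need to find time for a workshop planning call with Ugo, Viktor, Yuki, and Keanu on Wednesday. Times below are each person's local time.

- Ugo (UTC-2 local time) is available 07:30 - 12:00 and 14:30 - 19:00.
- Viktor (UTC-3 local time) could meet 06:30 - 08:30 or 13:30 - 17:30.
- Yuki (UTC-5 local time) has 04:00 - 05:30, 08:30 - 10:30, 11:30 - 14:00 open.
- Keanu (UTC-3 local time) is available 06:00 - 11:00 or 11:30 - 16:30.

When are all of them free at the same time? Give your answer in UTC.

09:30-10:30, 16:30-19:00

Ugo in UTC: 09:30-14:00, 16:30-21:00 (add 2h to convert from UTC-2).
Viktor in UTC: 09:30-11:30, 16:30-20:30 (add 3h to convert from UTC-3).
Yuki in UTC: 09:00-10:30, 13:30-15:30, 16:30-19:00 (add 5h to convert from UTC-5).
Keanu in UTC: 09:00-14:00, 14:30-19:30 (add 3h to convert from UTC-3).
Ugo ∩ Viktor: 09:30-11:30, 16:30-20:30.
Ugo ∩ Viktor ∩ Yuki: 09:30-10:30, 16:30-19:00.
Ugo ∩ Viktor ∩ Yuki ∩ Keanu: 09:30-10:30, 16:30-19:00.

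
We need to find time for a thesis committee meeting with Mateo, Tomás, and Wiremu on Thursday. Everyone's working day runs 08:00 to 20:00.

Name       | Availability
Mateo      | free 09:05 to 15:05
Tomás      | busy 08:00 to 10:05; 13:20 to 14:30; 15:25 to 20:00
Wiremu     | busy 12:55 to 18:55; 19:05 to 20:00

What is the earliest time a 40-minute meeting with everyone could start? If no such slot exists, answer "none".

10:05

Mateo free: 09:05-15:05.
Tomás free: 10:05-13:20, 14:30-15:25 (invert busy blocks within the working day).
Wiremu free: 08:00-12:55, 18:55-19:05 (invert busy blocks within the working day).
Mateo ∩ Tomás: 10:05-13:20, 14:30-15:05.
Mateo ∩ Tomás ∩ Wiremu: 10:05-12:55.
The first common window of at least 40 minutes is 10:05-12:55, so the earliest start is 10:05.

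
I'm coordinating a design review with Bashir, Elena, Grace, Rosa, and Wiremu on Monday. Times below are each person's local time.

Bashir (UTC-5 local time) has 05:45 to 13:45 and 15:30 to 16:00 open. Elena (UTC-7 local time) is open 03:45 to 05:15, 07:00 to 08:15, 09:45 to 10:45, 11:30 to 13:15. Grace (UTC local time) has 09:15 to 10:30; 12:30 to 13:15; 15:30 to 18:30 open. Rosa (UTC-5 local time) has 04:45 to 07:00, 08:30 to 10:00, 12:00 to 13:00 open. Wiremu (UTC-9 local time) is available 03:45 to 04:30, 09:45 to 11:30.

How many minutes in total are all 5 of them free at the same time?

0

Bashir in UTC: 10:45-18:45, 20:30-21:00 (add 5h to convert from UTC-5).
Elena in UTC: 10:45-12:15, 14:00-15:15, 16:45-17:45, 18:30-20:15 (add 7h to convert from UTC-7).
Grace in UTC: 09:15-10:30, 12:30-13:15, 15:30-18:30.
Rosa in UTC: 09:45-12:00, 13:30-15:00, 17:00-18:00 (add 5h to convert from UTC-5).
Wiremu in UTC: 12:45-13:30, 18:45-20:30 (add 9h to convert from UTC-9).
Bashir ∩ Elena: 10:45-12:15, 14:00-15:15, 16:45-17:45, 18:30-18:45.
Bashir ∩ Elena ∩ Grace: 16:45-17:45.
Bashir ∩ Elena ∩ Grace ∩ Rosa: 17:00-17:45.
Bashir ∩ Elena ∩ Grace ∩ Rosa ∩ Wiremu: ∅.
There is no time when everyone is free.
There is no common window, so the total is 0 minutes.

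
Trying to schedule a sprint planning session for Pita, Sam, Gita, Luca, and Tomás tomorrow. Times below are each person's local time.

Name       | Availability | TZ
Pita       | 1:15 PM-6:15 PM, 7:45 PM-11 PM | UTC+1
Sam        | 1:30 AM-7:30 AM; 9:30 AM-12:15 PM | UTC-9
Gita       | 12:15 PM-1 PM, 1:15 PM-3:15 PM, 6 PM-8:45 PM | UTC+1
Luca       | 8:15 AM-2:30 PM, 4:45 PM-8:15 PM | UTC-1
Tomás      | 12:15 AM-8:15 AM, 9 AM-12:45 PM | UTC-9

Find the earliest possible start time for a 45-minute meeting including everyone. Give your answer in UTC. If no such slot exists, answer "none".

Pita in UTC: 12:15-17:15, 18:45-22:00 (subtract 1h to convert from UTC+1).
Sam in UTC: 10:30-16:30, 18:30-21:15 (add 9h to convert from UTC-9).
Gita in UTC: 11:15-12:00, 12:15-14:15, 17:00-19:45 (subtract 1h to convert from UTC+1).
Luca in UTC: 09:15-15:30, 17:45-21:15 (add 1h to convert from UTC-1).
Tomás in UTC: 09:15-17:15, 18:00-21:45 (add 9h to convert from UTC-9).
Pita ∩ Sam: 12:15-16:30, 18:45-21:15.
Pita ∩ Sam ∩ Gita: 12:15-14:15, 18:45-19:45.
Pita ∩ Sam ∩ Gita ∩ Luca: 12:15-14:15, 18:45-19:45.
Pita ∩ Sam ∩ Gita ∩ Luca ∩ Tomás: 12:15-14:15, 18:45-19:45.
So the common availability across everyone is 12:15-14:15, 18:45-19:45.
The first common window of at least 45 minutes is 12:15-14:15, so the earliest start is 12:15.

12:15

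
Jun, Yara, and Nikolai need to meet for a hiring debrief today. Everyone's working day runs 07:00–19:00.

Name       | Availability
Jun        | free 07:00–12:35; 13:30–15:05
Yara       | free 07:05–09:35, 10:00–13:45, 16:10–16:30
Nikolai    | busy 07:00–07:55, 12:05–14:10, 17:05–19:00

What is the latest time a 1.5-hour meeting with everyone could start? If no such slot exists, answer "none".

10:35

Jun free: 07:00-12:35, 13:30-15:05.
Yara free: 07:05-09:35, 10:00-13:45, 16:10-16:30.
Nikolai free: 07:55-12:05, 14:10-17:05 (invert busy blocks within the working day).
Jun ∩ Yara: 07:05-09:35, 10:00-12:35, 13:30-13:45.
Jun ∩ Yara ∩ Nikolai: 07:55-09:35, 10:00-12:05.
The last common window of at least 90 minutes is 10:00-12:05; a 90-minute meeting can start as late as 10:35 and still end by 12:05.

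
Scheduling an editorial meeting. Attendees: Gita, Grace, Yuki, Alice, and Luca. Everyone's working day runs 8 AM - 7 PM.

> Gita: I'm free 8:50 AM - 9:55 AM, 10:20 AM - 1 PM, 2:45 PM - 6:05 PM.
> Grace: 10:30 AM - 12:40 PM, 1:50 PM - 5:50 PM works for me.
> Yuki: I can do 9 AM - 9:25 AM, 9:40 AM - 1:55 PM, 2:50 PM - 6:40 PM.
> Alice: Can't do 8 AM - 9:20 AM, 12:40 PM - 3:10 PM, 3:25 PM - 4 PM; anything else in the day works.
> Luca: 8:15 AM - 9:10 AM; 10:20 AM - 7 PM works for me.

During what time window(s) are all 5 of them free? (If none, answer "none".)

Gita free: 08:50-09:55, 10:20-13:00, 14:45-18:05.
Grace free: 10:30-12:40, 13:50-17:50.
Yuki free: 09:00-09:25, 09:40-13:55, 14:50-18:40.
Alice free: 09:20-12:40, 15:10-15:25, 16:00-19:00 (invert busy blocks within the working day).
Luca free: 08:15-09:10, 10:20-19:00.
Gita ∩ Grace: 10:30-12:40, 14:45-17:50.
Gita ∩ Grace ∩ Yuki: 10:30-12:40, 14:50-17:50.
Gita ∩ Grace ∩ Yuki ∩ Alice: 10:30-12:40, 15:10-15:25, 16:00-17:50.
Gita ∩ Grace ∩ Yuki ∩ Alice ∩ Luca: 10:30-12:40, 15:10-15:25, 16:00-17:50.
So the common availability across everyone is 10:30-12:40, 15:10-15:25, 16:00-17:50.

10:30-12:40, 15:10-15:25, 16:00-17:50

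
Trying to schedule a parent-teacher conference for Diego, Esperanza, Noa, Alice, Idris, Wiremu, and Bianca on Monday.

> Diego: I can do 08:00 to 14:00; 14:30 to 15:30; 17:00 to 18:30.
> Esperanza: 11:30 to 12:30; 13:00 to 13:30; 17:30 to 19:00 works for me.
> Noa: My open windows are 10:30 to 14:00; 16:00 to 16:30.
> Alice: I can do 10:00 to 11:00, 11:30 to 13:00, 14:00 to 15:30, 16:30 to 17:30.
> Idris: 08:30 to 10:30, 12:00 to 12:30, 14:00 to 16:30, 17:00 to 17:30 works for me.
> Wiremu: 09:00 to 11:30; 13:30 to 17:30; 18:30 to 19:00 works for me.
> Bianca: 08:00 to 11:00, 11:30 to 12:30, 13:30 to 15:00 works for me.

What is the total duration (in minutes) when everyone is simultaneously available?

0

Diego ∩ Esperanza: 11:30-12:30, 13:00-13:30, 17:30-18:30.
Diego ∩ Esperanza ∩ Noa: 11:30-12:30, 13:00-13:30.
Diego ∩ Esperanza ∩ Noa ∩ Alice: 11:30-12:30.
Diego ∩ Esperanza ∩ Noa ∩ Alice ∩ Idris: 12:00-12:30.
Diego ∩ Esperanza ∩ Noa ∩ Alice ∩ Idris ∩ Wiremu: ∅.
Diego ∩ Esperanza ∩ Noa ∩ Alice ∩ Idris ∩ Wiremu ∩ Bianca: ∅.
There is no time when everyone is free.
There is no common window, so the total is 0 minutes.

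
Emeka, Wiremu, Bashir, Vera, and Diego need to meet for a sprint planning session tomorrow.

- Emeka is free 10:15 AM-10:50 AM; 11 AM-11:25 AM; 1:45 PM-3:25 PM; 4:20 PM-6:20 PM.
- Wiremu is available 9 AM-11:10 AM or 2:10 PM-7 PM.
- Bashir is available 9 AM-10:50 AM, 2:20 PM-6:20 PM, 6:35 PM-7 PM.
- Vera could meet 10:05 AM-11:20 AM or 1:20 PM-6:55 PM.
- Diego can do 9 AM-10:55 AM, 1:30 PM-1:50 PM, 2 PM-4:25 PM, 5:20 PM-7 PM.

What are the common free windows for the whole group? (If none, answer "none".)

10:15-10:50, 14:20-15:25, 16:20-16:25, 17:20-18:20

Emeka ∩ Wiremu: 10:15-10:50, 11:00-11:10, 14:10-15:25, 16:20-18:20.
Emeka ∩ Wiremu ∩ Bashir: 10:15-10:50, 14:20-15:25, 16:20-18:20.
Emeka ∩ Wiremu ∩ Bashir ∩ Vera: 10:15-10:50, 14:20-15:25, 16:20-18:20.
Emeka ∩ Wiremu ∩ Bashir ∩ Vera ∩ Diego: 10:15-10:50, 14:20-15:25, 16:20-16:25, 17:20-18:20.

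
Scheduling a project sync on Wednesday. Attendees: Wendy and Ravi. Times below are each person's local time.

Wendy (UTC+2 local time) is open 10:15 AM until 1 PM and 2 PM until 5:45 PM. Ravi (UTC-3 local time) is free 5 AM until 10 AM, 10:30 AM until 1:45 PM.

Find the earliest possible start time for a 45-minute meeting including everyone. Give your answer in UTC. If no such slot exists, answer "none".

Wendy in UTC: 08:15-11:00, 12:00-15:45 (subtract 2h to convert from UTC+2).
Ravi in UTC: 08:00-13:00, 13:30-16:45 (add 3h to convert from UTC-3).
Wendy ∩ Ravi: 08:15-11:00, 12:00-13:00, 13:30-15:45.
Those are the intersection windows.
The first common window of at least 45 minutes is 08:15-11:00, so the earliest start is 08:15.

08:15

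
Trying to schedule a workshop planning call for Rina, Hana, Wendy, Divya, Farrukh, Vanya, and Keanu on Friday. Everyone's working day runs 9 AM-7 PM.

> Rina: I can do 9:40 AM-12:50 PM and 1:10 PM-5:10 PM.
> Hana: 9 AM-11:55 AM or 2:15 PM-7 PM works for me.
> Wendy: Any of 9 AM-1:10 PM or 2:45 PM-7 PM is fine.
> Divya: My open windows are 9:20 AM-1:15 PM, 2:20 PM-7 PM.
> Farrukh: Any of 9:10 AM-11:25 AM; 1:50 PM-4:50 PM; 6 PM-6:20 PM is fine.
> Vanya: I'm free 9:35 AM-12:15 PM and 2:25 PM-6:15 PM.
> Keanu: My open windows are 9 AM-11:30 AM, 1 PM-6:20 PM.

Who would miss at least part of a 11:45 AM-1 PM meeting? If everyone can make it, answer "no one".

Farrukh, Hana, Keanu, Rina, Vanya

Rina: not fully free for 11:45-13:00. Hana: not fully free for 11:45-13:00. Wendy: free for 11:45-13:00. Divya: free for 11:45-13:00. Farrukh: not fully free for 11:45-13:00. Vanya: not fully free for 11:45-13:00. Keanu: not fully free for 11:45-13:00.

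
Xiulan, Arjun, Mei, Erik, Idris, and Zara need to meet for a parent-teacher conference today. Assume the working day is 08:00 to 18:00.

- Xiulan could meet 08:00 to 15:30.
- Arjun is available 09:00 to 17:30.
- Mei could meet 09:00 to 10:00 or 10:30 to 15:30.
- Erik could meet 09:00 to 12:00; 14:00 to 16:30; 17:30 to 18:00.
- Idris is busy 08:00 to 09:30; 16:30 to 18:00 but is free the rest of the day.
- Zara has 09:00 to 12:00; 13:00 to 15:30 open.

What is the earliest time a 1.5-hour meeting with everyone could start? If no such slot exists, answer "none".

Xiulan free: 08:00-15:30.
Arjun free: 09:00-17:30.
Mei free: 09:00-10:00, 10:30-15:30.
Erik free: 09:00-12:00, 14:00-16:30, 17:30-18:00.
Idris free: 09:30-16:30 (invert busy blocks within the working day).
Zara free: 09:00-12:00, 13:00-15:30.
Xiulan ∩ Arjun: 09:00-15:30.
Xiulan ∩ Arjun ∩ Mei: 09:00-10:00, 10:30-15:30.
Xiulan ∩ Arjun ∩ Mei ∩ Erik: 09:00-10:00, 10:30-12:00, 14:00-15:30.
Xiulan ∩ Arjun ∩ Mei ∩ Erik ∩ Idris: 09:30-10:00, 10:30-12:00, 14:00-15:30.
Xiulan ∩ Arjun ∩ Mei ∩ Erik ∩ Idris ∩ Zara: 09:30-10:00, 10:30-12:00, 14:00-15:30.
The first common window of at least 90 minutes is 10:30-12:00, so the earliest start is 10:30.

10:30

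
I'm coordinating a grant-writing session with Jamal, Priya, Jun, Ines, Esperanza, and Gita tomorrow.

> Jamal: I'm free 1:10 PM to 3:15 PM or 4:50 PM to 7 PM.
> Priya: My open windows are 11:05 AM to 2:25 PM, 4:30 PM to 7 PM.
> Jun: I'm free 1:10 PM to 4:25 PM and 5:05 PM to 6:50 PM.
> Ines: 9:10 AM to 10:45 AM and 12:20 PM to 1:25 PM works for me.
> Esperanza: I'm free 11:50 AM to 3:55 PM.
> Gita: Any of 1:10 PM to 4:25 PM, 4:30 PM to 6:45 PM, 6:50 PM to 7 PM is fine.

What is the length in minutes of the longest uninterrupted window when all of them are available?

15

Jamal ∩ Priya: 13:10-14:25, 16:50-19:00.
Jamal ∩ Priya ∩ Jun: 13:10-14:25, 17:05-18:50.
Jamal ∩ Priya ∩ Jun ∩ Ines: 13:10-13:25.
Jamal ∩ Priya ∩ Jun ∩ Ines ∩ Esperanza: 13:10-13:25.
Jamal ∩ Priya ∩ Jun ∩ Ines ∩ Esperanza ∩ Gita: 13:10-13:25.
The longest is 13:10-13:25 at 15 minutes.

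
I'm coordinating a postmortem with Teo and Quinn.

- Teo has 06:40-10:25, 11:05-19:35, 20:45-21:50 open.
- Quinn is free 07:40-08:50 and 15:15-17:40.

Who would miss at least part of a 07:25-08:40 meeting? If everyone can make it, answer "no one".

Teo: free for 07:25-08:40. Quinn: not fully free for 07:25-08:40.

Quinn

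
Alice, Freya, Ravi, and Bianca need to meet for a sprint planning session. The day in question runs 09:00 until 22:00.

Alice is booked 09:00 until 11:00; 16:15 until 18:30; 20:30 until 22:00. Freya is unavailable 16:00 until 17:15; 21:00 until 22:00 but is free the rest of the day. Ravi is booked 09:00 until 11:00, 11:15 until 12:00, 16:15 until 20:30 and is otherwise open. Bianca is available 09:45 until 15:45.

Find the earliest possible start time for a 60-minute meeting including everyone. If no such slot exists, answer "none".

12:00

Alice free: 11:00-16:15, 18:30-20:30 (invert busy blocks within the working day).
Freya free: 09:00-16:00, 17:15-21:00 (invert busy blocks within the working day).
Ravi free: 11:00-11:15, 12:00-16:15, 20:30-22:00 (invert busy blocks within the working day).
Bianca free: 09:45-15:45.
Alice ∩ Freya: 11:00-16:00, 18:30-20:30.
Alice ∩ Freya ∩ Ravi: 11:00-11:15, 12:00-16:00.
Alice ∩ Freya ∩ Ravi ∩ Bianca: 11:00-11:15, 12:00-15:45.
So the common availability across everyone is 11:00-11:15, 12:00-15:45.
The first common window of at least 60 minutes is 12:00-15:45, so the earliest start is 12:00.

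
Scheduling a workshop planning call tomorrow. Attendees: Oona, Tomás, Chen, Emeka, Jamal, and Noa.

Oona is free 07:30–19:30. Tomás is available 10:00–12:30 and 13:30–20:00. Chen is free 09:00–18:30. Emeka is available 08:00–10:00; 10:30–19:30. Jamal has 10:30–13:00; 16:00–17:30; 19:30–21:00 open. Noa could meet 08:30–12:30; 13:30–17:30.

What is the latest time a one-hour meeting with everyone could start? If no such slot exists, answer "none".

Oona ∩ Tomás: 10:00-12:30, 13:30-19:30.
Oona ∩ Tomás ∩ Chen: 10:00-12:30, 13:30-18:30.
Oona ∩ Tomás ∩ Chen ∩ Emeka: 10:30-12:30, 13:30-18:30.
Oona ∩ Tomás ∩ Chen ∩ Emeka ∩ Jamal: 10:30-12:30, 16:00-17:30.
Oona ∩ Tomás ∩ Chen ∩ Emeka ∩ Jamal ∩ Noa: 10:30-12:30, 16:00-17:30.
So the common availability across everyone is 10:30-12:30, 16:00-17:30.
The last common window of at least 60 minutes is 16:00-17:30; a 60-minute meeting can start as late as 16:30 and still end by 17:30.

16:30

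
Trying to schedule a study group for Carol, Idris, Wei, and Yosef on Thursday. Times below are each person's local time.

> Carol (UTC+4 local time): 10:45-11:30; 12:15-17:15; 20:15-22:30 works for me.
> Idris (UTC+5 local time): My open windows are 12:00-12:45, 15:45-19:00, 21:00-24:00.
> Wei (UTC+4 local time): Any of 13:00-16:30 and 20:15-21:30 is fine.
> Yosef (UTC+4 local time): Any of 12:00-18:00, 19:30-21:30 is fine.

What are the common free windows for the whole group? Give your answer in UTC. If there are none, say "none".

10:45-12:30, 16:15-17:30

Carol in UTC: 06:45-07:30, 08:15-13:15, 16:15-18:30 (subtract 4h to convert from UTC+4).
Idris in UTC: 07:00-07:45, 10:45-14:00, 16:00-19:00 (subtract 5h to convert from UTC+5).
Wei in UTC: 09:00-12:30, 16:15-17:30 (subtract 4h to convert from UTC+4).
Yosef in UTC: 08:00-14:00, 15:30-17:30 (subtract 4h to convert from UTC+4).
Carol ∩ Idris: 07:00-07:30, 10:45-13:15, 16:15-18:30.
Carol ∩ Idris ∩ Wei: 10:45-12:30, 16:15-17:30.
Carol ∩ Idris ∩ Wei ∩ Yosef: 10:45-12:30, 16:15-17:30.
Those are the intersection windows.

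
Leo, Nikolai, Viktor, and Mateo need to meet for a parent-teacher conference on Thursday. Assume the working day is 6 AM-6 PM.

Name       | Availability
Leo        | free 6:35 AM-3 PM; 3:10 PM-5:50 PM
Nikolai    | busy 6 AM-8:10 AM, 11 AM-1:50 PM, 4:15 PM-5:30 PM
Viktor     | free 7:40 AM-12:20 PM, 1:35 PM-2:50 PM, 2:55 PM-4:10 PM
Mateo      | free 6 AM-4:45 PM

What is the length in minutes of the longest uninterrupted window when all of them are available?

170

Leo free: 06:35-15:00, 15:10-17:50.
Nikolai free: 08:10-11:00, 13:50-16:15, 17:30-18:00 (invert busy blocks within the working day).
Viktor free: 07:40-12:20, 13:35-14:50, 14:55-16:10.
Mateo free: 06:00-16:45.
Leo ∩ Nikolai: 08:10-11:00, 13:50-15:00, 15:10-16:15, 17:30-17:50.
Leo ∩ Nikolai ∩ Viktor: 08:10-11:00, 13:50-14:50, 14:55-15:00, 15:10-16:10.
Leo ∩ Nikolai ∩ Viktor ∩ Mateo: 08:10-11:00, 13:50-14:50, 14:55-15:00, 15:10-16:10.
The longest is 08:10-11:00 at 170 minutes.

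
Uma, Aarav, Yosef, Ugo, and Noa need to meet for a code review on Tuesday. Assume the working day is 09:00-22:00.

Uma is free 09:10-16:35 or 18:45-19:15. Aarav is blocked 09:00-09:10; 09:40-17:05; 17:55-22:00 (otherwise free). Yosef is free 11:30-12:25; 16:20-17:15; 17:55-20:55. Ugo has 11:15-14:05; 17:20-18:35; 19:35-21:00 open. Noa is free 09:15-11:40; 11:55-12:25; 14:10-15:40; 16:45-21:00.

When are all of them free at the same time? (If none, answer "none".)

Uma free: 09:10-16:35, 18:45-19:15.
Aarav free: 09:10-09:40, 17:05-17:55 (invert busy blocks within the working day).
Yosef free: 11:30-12:25, 16:20-17:15, 17:55-20:55.
Ugo free: 11:15-14:05, 17:20-18:35, 19:35-21:00.
Noa free: 09:15-11:40, 11:55-12:25, 14:10-15:40, 16:45-21:00.
Uma ∩ Aarav: 09:10-09:40.
Uma ∩ Aarav ∩ Yosef: ∅.
Uma ∩ Aarav ∩ Yosef ∩ Ugo: ∅.
Uma ∩ Aarav ∩ Yosef ∩ Ugo ∩ Noa: ∅.
There is no time when everyone is free.

none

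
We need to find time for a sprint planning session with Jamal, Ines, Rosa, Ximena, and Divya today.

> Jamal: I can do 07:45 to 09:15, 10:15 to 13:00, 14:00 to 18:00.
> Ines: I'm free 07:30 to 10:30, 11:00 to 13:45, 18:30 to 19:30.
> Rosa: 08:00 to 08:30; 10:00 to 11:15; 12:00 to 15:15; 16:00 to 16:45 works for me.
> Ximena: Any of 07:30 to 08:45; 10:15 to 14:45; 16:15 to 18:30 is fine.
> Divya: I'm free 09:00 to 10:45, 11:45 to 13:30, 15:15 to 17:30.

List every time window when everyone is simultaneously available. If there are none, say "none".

Jamal ∩ Ines: 07:45-09:15, 10:15-10:30, 11:00-13:00.
Jamal ∩ Ines ∩ Rosa: 08:00-08:30, 10:15-10:30, 11:00-11:15, 12:00-13:00.
Jamal ∩ Ines ∩ Rosa ∩ Ximena: 08:00-08:30, 10:15-10:30, 11:00-11:15, 12:00-13:00.
Jamal ∩ Ines ∩ Rosa ∩ Ximena ∩ Divya: 10:15-10:30, 12:00-13:00.

10:15-10:30, 12:00-13:00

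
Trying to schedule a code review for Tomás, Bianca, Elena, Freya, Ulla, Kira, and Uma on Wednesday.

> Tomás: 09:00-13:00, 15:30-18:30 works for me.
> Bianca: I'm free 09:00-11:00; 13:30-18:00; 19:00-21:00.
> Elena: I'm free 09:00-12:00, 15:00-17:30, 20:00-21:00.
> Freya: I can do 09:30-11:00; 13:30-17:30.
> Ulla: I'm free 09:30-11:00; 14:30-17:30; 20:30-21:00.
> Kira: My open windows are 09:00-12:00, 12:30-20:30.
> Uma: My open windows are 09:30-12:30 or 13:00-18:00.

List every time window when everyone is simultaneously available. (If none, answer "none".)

09:30-11:00, 15:30-17:30

Tomás ∩ Bianca: 09:00-11:00, 15:30-18:00.
Tomás ∩ Bianca ∩ Elena: 09:00-11:00, 15:30-17:30.
Tomás ∩ Bianca ∩ Elena ∩ Freya: 09:30-11:00, 15:30-17:30.
Tomás ∩ Bianca ∩ Elena ∩ Freya ∩ Ulla: 09:30-11:00, 15:30-17:30.
Tomás ∩ Bianca ∩ Elena ∩ Freya ∩ Ulla ∩ Kira: 09:30-11:00, 15:30-17:30.
Tomás ∩ Bianca ∩ Elena ∩ Freya ∩ Ulla ∩ Kira ∩ Uma: 09:30-11:00, 15:30-17:30.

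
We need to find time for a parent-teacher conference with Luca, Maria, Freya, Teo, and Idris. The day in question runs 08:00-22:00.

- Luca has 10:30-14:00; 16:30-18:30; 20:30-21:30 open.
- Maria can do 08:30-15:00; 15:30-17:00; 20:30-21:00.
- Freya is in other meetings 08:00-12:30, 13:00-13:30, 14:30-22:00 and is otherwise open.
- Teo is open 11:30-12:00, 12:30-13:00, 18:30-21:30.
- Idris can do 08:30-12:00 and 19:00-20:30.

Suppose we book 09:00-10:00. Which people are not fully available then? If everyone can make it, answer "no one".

Freya, Luca, Teo

Luca free: 10:30-14:00, 16:30-18:30, 20:30-21:30.
Maria free: 08:30-15:00, 15:30-17:00, 20:30-21:00.
Freya free: 12:30-13:00, 13:30-14:30 (invert busy blocks within the working day).
Teo free: 11:30-12:00, 12:30-13:00, 18:30-21:30.
Idris free: 08:30-12:00, 19:00-20:30.
Luca: not fully free for 09:00-10:00. Maria: free for 09:00-10:00. Freya: not fully free for 09:00-10:00. Teo: not fully free for 09:00-10:00. Idris: free for 09:00-10:00.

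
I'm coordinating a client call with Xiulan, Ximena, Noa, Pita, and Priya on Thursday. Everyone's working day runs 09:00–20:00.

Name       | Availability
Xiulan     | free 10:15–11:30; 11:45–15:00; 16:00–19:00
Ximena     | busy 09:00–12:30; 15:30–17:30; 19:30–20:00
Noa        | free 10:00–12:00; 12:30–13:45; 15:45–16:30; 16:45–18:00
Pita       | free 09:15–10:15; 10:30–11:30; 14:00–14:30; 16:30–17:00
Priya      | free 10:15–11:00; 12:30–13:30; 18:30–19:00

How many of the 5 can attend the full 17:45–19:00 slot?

Xiulan free: 10:15-11:30, 11:45-15:00, 16:00-19:00.
Ximena free: 12:30-15:30, 17:30-19:30 (invert busy blocks within the working day).
Noa free: 10:00-12:00, 12:30-13:45, 15:45-16:30, 16:45-18:00.
Pita free: 09:15-10:15, 10:30-11:30, 14:00-14:30, 16:30-17:00.
Priya free: 10:15-11:00, 12:30-13:30, 18:30-19:00.
Xiulan and Ximena can make the full 17:45-19:00 slot — that's 2.

2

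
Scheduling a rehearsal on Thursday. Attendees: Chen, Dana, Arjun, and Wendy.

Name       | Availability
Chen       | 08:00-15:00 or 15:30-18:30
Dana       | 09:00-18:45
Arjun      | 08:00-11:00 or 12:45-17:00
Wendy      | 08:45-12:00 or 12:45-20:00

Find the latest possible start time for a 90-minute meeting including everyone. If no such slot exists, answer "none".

Chen ∩ Dana: 09:00-15:00, 15:30-18:30.
Chen ∩ Dana ∩ Arjun: 09:00-11:00, 12:45-15:00, 15:30-17:00.
Chen ∩ Dana ∩ Arjun ∩ Wendy: 09:00-11:00, 12:45-15:00, 15:30-17:00.
So the common availability across everyone is 09:00-11:00, 12:45-15:00, 15:30-17:00.
The last common window of at least 90 minutes is 15:30-17:00; a 90-minute meeting can start as late as 15:30 and still end by 17:00.

15:30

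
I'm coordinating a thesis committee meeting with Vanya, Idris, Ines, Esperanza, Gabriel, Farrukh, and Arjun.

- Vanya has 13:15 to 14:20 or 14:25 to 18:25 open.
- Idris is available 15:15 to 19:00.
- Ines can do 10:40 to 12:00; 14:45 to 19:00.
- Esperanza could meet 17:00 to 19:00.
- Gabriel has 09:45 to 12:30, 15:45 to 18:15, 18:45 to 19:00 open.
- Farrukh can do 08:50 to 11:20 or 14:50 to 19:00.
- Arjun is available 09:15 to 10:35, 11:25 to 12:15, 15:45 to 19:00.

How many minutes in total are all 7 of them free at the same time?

Vanya ∩ Idris: 15:15-18:25.
Vanya ∩ Idris ∩ Ines: 15:15-18:25.
Vanya ∩ Idris ∩ Ines ∩ Esperanza: 17:00-18:25.
Vanya ∩ Idris ∩ Ines ∩ Esperanza ∩ Gabriel: 17:00-18:15.
Vanya ∩ Idris ∩ Ines ∩ Esperanza ∩ Gabriel ∩ Farrukh: 17:00-18:15.
Vanya ∩ Idris ∩ Ines ∩ Esperanza ∩ Gabriel ∩ Farrukh ∩ Arjun: 17:00-18:15.
That's a single block of 75 minutes.

75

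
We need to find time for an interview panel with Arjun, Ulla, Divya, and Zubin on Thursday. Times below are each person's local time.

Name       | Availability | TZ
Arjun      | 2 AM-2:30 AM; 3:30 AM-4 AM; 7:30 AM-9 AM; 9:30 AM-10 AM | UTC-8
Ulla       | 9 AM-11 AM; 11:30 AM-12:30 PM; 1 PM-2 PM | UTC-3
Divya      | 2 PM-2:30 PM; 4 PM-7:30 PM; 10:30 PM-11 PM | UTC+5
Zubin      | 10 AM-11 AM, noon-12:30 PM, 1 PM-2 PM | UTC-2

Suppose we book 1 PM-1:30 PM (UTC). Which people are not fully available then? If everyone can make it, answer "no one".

Arjun, Zubin

Arjun in UTC: 10:00-10:30, 11:30-12:00, 15:30-17:00, 17:30-18:00 (add 8h to convert from UTC-8).
Ulla in UTC: 12:00-14:00, 14:30-15:30, 16:00-17:00 (add 3h to convert from UTC-3).
Divya in UTC: 09:00-09:30, 11:00-14:30, 17:30-18:00 (subtract 5h to convert from UTC+5).
Zubin in UTC: 12:00-13:00, 14:00-14:30, 15:00-16:00 (add 2h to convert from UTC-2).
Arjun: not fully free for 13:00-13:30. Ulla: free for 13:00-13:30. Divya: free for 13:00-13:30. Zubin: not fully free for 13:00-13:30.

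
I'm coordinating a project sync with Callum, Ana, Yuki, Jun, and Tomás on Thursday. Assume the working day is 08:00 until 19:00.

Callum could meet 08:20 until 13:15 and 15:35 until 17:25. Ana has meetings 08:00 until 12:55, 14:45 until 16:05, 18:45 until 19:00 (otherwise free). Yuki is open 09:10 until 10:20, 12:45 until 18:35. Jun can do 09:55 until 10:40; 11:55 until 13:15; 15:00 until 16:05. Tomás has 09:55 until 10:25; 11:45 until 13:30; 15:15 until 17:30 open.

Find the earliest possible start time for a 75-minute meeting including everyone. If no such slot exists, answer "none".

none

Callum free: 08:20-13:15, 15:35-17:25.
Ana free: 12:55-14:45, 16:05-18:45 (invert busy blocks within the working day).
Yuki free: 09:10-10:20, 12:45-18:35.
Jun free: 09:55-10:40, 11:55-13:15, 15:00-16:05.
Tomás free: 09:55-10:25, 11:45-13:30, 15:15-17:30.
Callum ∩ Ana: 12:55-13:15, 16:05-17:25.
Callum ∩ Ana ∩ Yuki: 12:55-13:15, 16:05-17:25.
Callum ∩ Ana ∩ Yuki ∩ Jun: 12:55-13:15.
Callum ∩ Ana ∩ Yuki ∩ Jun ∩ Tomás: 12:55-13:15.
No common window is at least 75 minutes long.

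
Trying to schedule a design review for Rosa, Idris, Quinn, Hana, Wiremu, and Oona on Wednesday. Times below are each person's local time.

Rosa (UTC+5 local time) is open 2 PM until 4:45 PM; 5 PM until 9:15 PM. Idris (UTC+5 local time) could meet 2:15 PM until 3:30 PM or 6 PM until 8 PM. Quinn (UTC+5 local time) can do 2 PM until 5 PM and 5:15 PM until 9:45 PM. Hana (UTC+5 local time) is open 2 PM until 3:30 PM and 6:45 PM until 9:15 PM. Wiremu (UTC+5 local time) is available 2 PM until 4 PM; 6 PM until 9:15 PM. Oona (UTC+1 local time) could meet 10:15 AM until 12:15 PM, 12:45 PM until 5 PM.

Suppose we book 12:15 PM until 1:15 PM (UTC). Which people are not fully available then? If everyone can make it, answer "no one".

Hana, Idris, Wiremu

Rosa in UTC: 09:00-11:45, 12:00-16:15 (subtract 5h to convert from UTC+5).
Idris in UTC: 09:15-10:30, 13:00-15:00 (subtract 5h to convert from UTC+5).
Quinn in UTC: 09:00-12:00, 12:15-16:45 (subtract 5h to convert from UTC+5).
Hana in UTC: 09:00-10:30, 13:45-16:15 (subtract 5h to convert from UTC+5).
Wiremu in UTC: 09:00-11:00, 13:00-16:15 (subtract 5h to convert from UTC+5).
Oona in UTC: 09:15-11:15, 11:45-16:00 (subtract 1h to convert from UTC+1).
Rosa: free for 12:15-13:15. Idris: not fully free for 12:15-13:15. Quinn: free for 12:15-13:15. Hana: not fully free for 12:15-13:15. Wiremu: not fully free for 12:15-13:15. Oona: free for 12:15-13:15.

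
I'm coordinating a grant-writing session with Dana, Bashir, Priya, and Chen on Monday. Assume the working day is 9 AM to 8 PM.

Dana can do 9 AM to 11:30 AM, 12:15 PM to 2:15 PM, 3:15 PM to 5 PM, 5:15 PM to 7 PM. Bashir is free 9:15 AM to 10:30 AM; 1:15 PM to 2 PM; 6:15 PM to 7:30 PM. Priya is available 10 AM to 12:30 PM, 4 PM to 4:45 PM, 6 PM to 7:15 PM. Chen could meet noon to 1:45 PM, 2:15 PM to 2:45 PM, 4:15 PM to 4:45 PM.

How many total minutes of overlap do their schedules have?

Dana ∩ Bashir: 09:15-10:30, 13:15-14:00, 18:15-19:00.
Dana ∩ Bashir ∩ Priya: 10:00-10:30, 18:15-19:00.
Dana ∩ Bashir ∩ Priya ∩ Chen: ∅.
There is no time when everyone is free.
There is no common window, so the total is 0 minutes.

0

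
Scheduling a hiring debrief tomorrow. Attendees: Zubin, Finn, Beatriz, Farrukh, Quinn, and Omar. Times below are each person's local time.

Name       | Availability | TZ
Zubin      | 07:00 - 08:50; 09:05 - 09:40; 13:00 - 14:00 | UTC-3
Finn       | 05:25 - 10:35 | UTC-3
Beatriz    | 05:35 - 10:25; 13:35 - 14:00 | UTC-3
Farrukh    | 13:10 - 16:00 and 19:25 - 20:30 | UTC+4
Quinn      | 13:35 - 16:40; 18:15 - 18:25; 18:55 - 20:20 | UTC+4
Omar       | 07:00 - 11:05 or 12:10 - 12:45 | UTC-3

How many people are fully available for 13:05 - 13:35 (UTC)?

2

Zubin in UTC: 10:00-11:50, 12:05-12:40, 16:00-17:00 (add 3h to convert from UTC-3).
Finn in UTC: 08:25-13:35 (add 3h to convert from UTC-3).
Beatriz in UTC: 08:35-13:25, 16:35-17:00 (add 3h to convert from UTC-3).
Farrukh in UTC: 09:10-12:00, 15:25-16:30 (subtract 4h to convert from UTC+4).
Quinn in UTC: 09:35-12:40, 14:15-14:25, 14:55-16:20 (subtract 4h to convert from UTC+4).
Omar in UTC: 10:00-14:05, 15:10-15:45 (add 3h to convert from UTC-3).
Finn and Omar can make the full 13:05-13:35 slot — that's 2.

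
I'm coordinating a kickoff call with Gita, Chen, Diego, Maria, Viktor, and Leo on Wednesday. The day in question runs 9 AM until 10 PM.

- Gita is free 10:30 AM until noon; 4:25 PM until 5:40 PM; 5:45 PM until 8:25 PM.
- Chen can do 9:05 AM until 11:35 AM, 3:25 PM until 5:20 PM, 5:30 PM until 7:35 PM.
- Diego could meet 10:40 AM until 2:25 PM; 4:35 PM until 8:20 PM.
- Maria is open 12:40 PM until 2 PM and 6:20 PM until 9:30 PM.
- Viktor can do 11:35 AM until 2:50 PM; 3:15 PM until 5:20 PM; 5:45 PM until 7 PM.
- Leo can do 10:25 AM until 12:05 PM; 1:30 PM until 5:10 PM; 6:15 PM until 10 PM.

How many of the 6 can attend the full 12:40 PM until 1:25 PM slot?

3

Diego, Maria, and Viktor can make the full 12:40-13:25 slot — that's 3.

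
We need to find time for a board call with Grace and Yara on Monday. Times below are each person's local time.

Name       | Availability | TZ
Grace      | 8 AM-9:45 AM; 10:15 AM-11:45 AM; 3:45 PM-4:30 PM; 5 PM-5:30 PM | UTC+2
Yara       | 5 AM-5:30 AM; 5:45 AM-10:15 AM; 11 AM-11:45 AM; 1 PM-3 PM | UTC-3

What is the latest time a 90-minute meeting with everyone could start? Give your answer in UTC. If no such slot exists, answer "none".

none

Grace in UTC: 06:00-07:45, 08:15-09:45, 13:45-14:30, 15:00-15:30 (subtract 2h to convert from UTC+2).
Yara in UTC: 08:00-08:30, 08:45-13:15, 14:00-14:45, 16:00-18:00 (add 3h to convert from UTC-3).
Grace ∩ Yara: 08:15-08:30, 08:45-09:45, 14:00-14:30.
No common window is at least 90 minutes long.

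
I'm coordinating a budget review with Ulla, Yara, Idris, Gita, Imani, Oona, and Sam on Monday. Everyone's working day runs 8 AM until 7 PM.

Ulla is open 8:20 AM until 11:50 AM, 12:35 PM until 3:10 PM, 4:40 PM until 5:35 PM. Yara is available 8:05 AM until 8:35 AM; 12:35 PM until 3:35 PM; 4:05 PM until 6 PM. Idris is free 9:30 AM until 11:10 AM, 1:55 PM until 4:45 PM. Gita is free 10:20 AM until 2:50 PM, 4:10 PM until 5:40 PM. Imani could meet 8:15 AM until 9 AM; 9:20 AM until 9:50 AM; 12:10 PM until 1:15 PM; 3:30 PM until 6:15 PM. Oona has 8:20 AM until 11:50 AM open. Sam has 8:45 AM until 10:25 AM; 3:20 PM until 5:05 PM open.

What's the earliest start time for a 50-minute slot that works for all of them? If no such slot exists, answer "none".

none

Ulla ∩ Yara: 08:20-08:35, 12:35-15:10, 16:40-17:35.
Ulla ∩ Yara ∩ Idris: 13:55-15:10, 16:40-16:45.
Ulla ∩ Yara ∩ Idris ∩ Gita: 13:55-14:50, 16:40-16:45.
Ulla ∩ Yara ∩ Idris ∩ Gita ∩ Imani: 16:40-16:45.
Ulla ∩ Yara ∩ Idris ∩ Gita ∩ Imani ∩ Oona: ∅.
Ulla ∩ Yara ∩ Idris ∩ Gita ∩ Imani ∩ Oona ∩ Sam: ∅.
There is no time when everyone is free.
No common window is at least 50 minutes long.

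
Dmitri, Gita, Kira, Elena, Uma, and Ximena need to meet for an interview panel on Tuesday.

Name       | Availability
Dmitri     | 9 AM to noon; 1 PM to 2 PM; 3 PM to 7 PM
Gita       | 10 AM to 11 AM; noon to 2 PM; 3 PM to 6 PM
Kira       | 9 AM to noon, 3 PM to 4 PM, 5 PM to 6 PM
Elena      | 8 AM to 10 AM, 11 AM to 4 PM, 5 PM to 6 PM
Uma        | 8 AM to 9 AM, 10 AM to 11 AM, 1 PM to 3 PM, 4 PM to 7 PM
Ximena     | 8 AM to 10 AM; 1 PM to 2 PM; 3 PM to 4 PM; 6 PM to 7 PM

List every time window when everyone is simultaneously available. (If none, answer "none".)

Dmitri ∩ Gita: 10:00-11:00, 13:00-14:00, 15:00-18:00.
Dmitri ∩ Gita ∩ Kira: 10:00-11:00, 15:00-16:00, 17:00-18:00.
Dmitri ∩ Gita ∩ Kira ∩ Elena: 15:00-16:00, 17:00-18:00.
Dmitri ∩ Gita ∩ Kira ∩ Elena ∩ Uma: 17:00-18:00.
Dmitri ∩ Gita ∩ Kira ∩ Elena ∩ Uma ∩ Ximena: ∅.
There is no time when everyone is free.

none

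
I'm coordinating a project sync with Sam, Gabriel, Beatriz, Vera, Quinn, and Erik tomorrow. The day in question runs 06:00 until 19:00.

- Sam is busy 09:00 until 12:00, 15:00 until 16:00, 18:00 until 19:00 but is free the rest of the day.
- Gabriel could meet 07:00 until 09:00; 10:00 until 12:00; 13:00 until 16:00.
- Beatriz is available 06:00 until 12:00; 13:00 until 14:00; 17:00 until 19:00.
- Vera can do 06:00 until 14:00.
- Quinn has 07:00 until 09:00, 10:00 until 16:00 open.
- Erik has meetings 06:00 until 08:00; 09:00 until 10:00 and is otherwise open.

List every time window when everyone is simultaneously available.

08:00-09:00, 13:00-14:00

Sam free: 06:00-09:00, 12:00-15:00, 16:00-18:00 (invert busy blocks within the working day).
Gabriel free: 07:00-09:00, 10:00-12:00, 13:00-16:00.
Beatriz free: 06:00-12:00, 13:00-14:00, 17:00-19:00.
Vera free: 06:00-14:00.
Quinn free: 07:00-09:00, 10:00-16:00.
Erik free: 08:00-09:00, 10:00-19:00 (invert busy blocks within the working day).
Sam ∩ Gabriel: 07:00-09:00, 13:00-15:00.
Sam ∩ Gabriel ∩ Beatriz: 07:00-09:00, 13:00-14:00.
Sam ∩ Gabriel ∩ Beatriz ∩ Vera: 07:00-09:00, 13:00-14:00.
Sam ∩ Gabriel ∩ Beatriz ∩ Vera ∩ Quinn: 07:00-09:00, 13:00-14:00.
Sam ∩ Gabriel ∩ Beatriz ∩ Vera ∩ Quinn ∩ Erik: 08:00-09:00, 13:00-14:00.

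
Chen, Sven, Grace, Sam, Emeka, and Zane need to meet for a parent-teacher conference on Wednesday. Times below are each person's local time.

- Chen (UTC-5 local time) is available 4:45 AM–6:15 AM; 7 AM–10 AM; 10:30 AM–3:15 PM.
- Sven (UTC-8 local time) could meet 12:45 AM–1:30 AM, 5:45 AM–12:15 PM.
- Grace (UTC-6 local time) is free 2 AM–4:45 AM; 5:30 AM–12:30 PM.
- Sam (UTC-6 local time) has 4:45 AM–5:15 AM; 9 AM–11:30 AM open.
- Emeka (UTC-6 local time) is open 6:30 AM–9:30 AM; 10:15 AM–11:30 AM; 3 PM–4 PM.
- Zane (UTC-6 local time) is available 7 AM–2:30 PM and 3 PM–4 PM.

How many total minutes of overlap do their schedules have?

Chen in UTC: 09:45-11:15, 12:00-15:00, 15:30-20:15 (add 5h to convert from UTC-5).
Sven in UTC: 08:45-09:30, 13:45-20:15 (add 8h to convert from UTC-8).
Grace in UTC: 08:00-10:45, 11:30-18:30 (add 6h to convert from UTC-6).
Sam in UTC: 10:45-11:15, 15:00-17:30 (add 6h to convert from UTC-6).
Emeka in UTC: 12:30-15:30, 16:15-17:30, 21:00-22:00 (add 6h to convert from UTC-6).
Zane in UTC: 13:00-20:30, 21:00-22:00 (add 6h to convert from UTC-6).
Chen ∩ Sven: 13:45-15:00, 15:30-20:15.
Chen ∩ Sven ∩ Grace: 13:45-15:00, 15:30-18:30.
Chen ∩ Sven ∩ Grace ∩ Sam: 15:30-17:30.
Chen ∩ Sven ∩ Grace ∩ Sam ∩ Emeka: 16:15-17:30.
Chen ∩ Sven ∩ Grace ∩ Sam ∩ Emeka ∩ Zane: 16:15-17:30.
That's a single block of 75 minutes.

75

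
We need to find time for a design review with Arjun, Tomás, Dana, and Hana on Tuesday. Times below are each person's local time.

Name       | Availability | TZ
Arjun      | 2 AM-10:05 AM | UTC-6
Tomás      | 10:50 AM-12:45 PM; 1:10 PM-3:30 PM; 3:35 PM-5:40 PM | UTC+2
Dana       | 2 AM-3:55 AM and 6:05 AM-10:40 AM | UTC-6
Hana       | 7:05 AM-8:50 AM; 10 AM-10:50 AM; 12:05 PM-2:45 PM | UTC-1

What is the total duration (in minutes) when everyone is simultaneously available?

210

Arjun in UTC: 08:00-16:05 (add 6h to convert from UTC-6).
Tomás in UTC: 08:50-10:45, 11:10-13:30, 13:35-15:40 (subtract 2h to convert from UTC+2).
Dana in UTC: 08:00-09:55, 12:05-16:40 (add 6h to convert from UTC-6).
Hana in UTC: 08:05-09:50, 11:00-11:50, 13:05-15:45 (add 1h to convert from UTC-1).
Arjun ∩ Tomás: 08:50-10:45, 11:10-13:30, 13:35-15:40.
Arjun ∩ Tomás ∩ Dana: 08:50-09:55, 12:05-13:30, 13:35-15:40.
Arjun ∩ Tomás ∩ Dana ∩ Hana: 08:50-09:50, 13:05-13:30, 13:35-15:40.
Those are the intersection windows.
Summing the common windows: 60 + 25 + 125 = 210 minutes.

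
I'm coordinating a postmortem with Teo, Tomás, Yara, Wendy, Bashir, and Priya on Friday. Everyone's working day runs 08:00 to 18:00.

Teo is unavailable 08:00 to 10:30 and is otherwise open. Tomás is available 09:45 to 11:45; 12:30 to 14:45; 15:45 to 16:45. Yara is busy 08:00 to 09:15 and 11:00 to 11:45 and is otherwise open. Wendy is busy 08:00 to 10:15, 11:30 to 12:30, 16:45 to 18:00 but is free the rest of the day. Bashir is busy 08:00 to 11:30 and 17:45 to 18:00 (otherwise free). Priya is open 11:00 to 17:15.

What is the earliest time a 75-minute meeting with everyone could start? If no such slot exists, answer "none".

12:30

Teo free: 10:30-18:00 (invert busy blocks within the working day).
Tomás free: 09:45-11:45, 12:30-14:45, 15:45-16:45.
Yara free: 09:15-11:00, 11:45-18:00 (invert busy blocks within the working day).
Wendy free: 10:15-11:30, 12:30-16:45 (invert busy blocks within the working day).
Bashir free: 11:30-17:45 (invert busy blocks within the working day).
Priya free: 11:00-17:15.
Teo ∩ Tomás: 10:30-11:45, 12:30-14:45, 15:45-16:45.
Teo ∩ Tomás ∩ Yara: 10:30-11:00, 12:30-14:45, 15:45-16:45.
Teo ∩ Tomás ∩ Yara ∩ Wendy: 10:30-11:00, 12:30-14:45, 15:45-16:45.
Teo ∩ Tomás ∩ Yara ∩ Wendy ∩ Bashir: 12:30-14:45, 15:45-16:45.
Teo ∩ Tomás ∩ Yara ∩ Wendy ∩ Bashir ∩ Priya: 12:30-14:45, 15:45-16:45.
Those are the intersection windows.
The first common window of at least 75 minutes is 12:30-14:45, so the earliest start is 12:30.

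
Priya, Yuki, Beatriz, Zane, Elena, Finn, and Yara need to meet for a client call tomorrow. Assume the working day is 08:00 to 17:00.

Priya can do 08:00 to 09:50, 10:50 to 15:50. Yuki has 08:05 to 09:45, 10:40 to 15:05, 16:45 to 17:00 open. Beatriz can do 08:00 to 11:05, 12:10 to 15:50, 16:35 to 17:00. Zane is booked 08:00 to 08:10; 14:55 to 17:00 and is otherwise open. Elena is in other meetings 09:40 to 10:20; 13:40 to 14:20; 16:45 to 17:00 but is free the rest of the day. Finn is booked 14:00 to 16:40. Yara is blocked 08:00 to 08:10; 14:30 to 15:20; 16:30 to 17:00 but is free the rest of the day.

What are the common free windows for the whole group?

Priya free: 08:00-09:50, 10:50-15:50.
Yuki free: 08:05-09:45, 10:40-15:05, 16:45-17:00.
Beatriz free: 08:00-11:05, 12:10-15:50, 16:35-17:00.
Zane free: 08:10-14:55 (invert busy blocks within the working day).
Elena free: 08:00-09:40, 10:20-13:40, 14:20-16:45 (invert busy blocks within the working day).
Finn free: 08:00-14:00, 16:40-17:00 (invert busy blocks within the working day).
Yara free: 08:10-14:30, 15:20-16:30 (invert busy blocks within the working day).
Priya ∩ Yuki: 08:05-09:45, 10:50-15:05.
Priya ∩ Yuki ∩ Beatriz: 08:05-09:45, 10:50-11:05, 12:10-15:05.
Priya ∩ Yuki ∩ Beatriz ∩ Zane: 08:10-09:45, 10:50-11:05, 12:10-14:55.
Priya ∩ Yuki ∩ Beatriz ∩ Zane ∩ Elena: 08:10-09:40, 10:50-11:05, 12:10-13:40, 14:20-14:55.
Priya ∩ Yuki ∩ Beatriz ∩ Zane ∩ Elena ∩ Finn: 08:10-09:40, 10:50-11:05, 12:10-13:40.
Priya ∩ Yuki ∩ Beatriz ∩ Zane ∩ Elena ∩ Finn ∩ Yara: 08:10-09:40, 10:50-11:05, 12:10-13:40.

08:10-09:40, 10:50-11:05, 12:10-13:40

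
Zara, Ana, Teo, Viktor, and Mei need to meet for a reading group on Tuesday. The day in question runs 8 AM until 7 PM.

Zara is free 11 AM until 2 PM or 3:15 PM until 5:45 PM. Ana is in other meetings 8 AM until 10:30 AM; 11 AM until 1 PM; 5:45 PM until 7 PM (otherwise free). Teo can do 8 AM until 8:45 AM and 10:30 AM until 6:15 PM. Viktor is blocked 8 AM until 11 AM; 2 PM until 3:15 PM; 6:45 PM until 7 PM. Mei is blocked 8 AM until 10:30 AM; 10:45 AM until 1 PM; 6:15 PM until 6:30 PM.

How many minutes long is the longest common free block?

150

Zara free: 11:00-14:00, 15:15-17:45.
Ana free: 10:30-11:00, 13:00-17:45 (invert busy blocks within the working day).
Teo free: 08:00-08:45, 10:30-18:15.
Viktor free: 11:00-14:00, 15:15-18:45 (invert busy blocks within the working day).
Mei free: 10:30-10:45, 13:00-18:15, 18:30-19:00 (invert busy blocks within the working day).
Zara ∩ Ana: 13:00-14:00, 15:15-17:45.
Zara ∩ Ana ∩ Teo: 13:00-14:00, 15:15-17:45.
Zara ∩ Ana ∩ Teo ∩ Viktor: 13:00-14:00, 15:15-17:45.
Zara ∩ Ana ∩ Teo ∩ Viktor ∩ Mei: 13:00-14:00, 15:15-17:45.
The longest is 15:15-17:45 at 150 minutes.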